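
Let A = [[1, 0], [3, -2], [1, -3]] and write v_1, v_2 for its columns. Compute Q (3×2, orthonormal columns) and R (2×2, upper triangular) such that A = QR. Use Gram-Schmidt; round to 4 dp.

Q = [[0.3015, 0.3446], [0.9045, 0.1915], [0.3015, -0.9190]], R = [[3.3166, -2.7136], [0.0000, 2.3741]]

v_1 = (1, 3, 1); ‖v_1‖ = 3.3166, so e_1 = (0.3015, 0.9045, 0.3015).
e_1·v_2 = 0.3015·0 + 0.9045·(-2) + 0.3015·(-3) = -2.7136.
u_2 = v_2 + 2.7136·e_1 = (0.8182, 0.4545, -2.1818).
‖u_2‖ = 2.3741, so e_2 = (0.3446, 0.1915, -0.9190).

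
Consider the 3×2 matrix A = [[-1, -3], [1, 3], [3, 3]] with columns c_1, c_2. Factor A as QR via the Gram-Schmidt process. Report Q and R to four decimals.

Q = [[-0.3015, -0.6396], [0.3015, 0.6396], [0.9045, -0.4264]], R = [[3.3166, 4.5227], [0.0000, 2.5584]]

c_1 = (-1, 1, 3); ‖c_1‖ = 3.3166, so q_1 = (-0.3015, 0.3015, 0.9045).
q_1·c_2 = (-0.3015)·(-3) + 0.3015·3 + 0.9045·3 = 4.5227.
u_2 = c_2 − 4.5227·q_1 = (-1.6364, 1.6364, -1.0909).
‖u_2‖ = 2.5584, so q_2 = (-0.6396, 0.6396, -0.4264).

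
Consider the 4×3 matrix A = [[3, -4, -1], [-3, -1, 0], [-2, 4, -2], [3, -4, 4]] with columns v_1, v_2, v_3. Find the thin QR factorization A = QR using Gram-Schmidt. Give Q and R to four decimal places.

Q = [[0.5388, -0.2552, -0.7525], [-0.5388, -0.8139, -0.0298], [-0.3592, 0.4552, -0.1116], [0.5388, -0.2552, 0.6484]], R = [[5.5678, -5.2086, 2.3349], [0.0000, 4.6766, -1.6761], [0.0000, 0.0000, 3.5692]]

v_1 = (3, -3, -2, 3); ‖v_1‖ = 5.5678, so q_1 = (0.5388, -0.5388, -0.3592, 0.5388).
q_1·v_2 = 0.5388·(-4) + (-0.5388)·(-1) + (-0.3592)·4 + 0.5388·(-4) = -5.2086.
u_2 = v_2 + 5.2086·q_1 = (-1.1935, -3.8065, 2.1290, -1.1935).
‖u_2‖ = 4.6766, so q_2 = (-0.2552, -0.8139, 0.4552, -0.2552).
q_1·v_3 = 0.5388·(-1) + (-0.5388)·0 + (-0.3592)·(-2) + 0.5388·4 = 2.3349; q_2·v_3 = (-0.2552)·(-1) + (-0.8139)·0 + 0.4552·(-2) + (-0.2552)·4 = -1.6761.
u_3 = v_3 − 2.3349·q_1 + 1.6761·q_2 = (-2.6858, -0.1062, -0.3982, 2.3142).
‖u_3‖ = 3.5692, so q_3 = (-0.7525, -0.0298, -0.1116, 0.6484).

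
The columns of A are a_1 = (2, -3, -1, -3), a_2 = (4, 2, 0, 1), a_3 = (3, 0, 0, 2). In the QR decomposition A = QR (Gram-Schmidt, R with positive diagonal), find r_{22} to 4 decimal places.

r_{22} = 4.5778

q_1 = a_1/‖a_1‖ = (2, -3, -1, -3)/4.7958 = (0.4170, -0.6255, -0.2085, -0.6255).
r_{12} = q_1·a_2 = -0.2085.
u_2 = a_2 + 0.2085·q_1 = (4.0870, 1.8696, -0.0435, 0.8696).
r_{22} = ‖u_2‖ = 4.5778.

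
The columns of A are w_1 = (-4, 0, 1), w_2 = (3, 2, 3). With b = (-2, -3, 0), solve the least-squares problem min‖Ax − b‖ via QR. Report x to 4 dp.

x = (0.2321, -0.4505)

q_1 = w_1/‖w_1‖ = (-4, 0, 1)/4.1231 = (-0.9701, 0.0000, 0.2425).
r_{12} = q_1·w_2 = -2.1828.
u_2 = w_2 + 2.1828·q_1 = (0.8824, 2.0000, 3.5294).
‖u_2‖ = 4.1515, so q_2 = (0.2125, 0.4817, 0.8501).
Qᵀb = (1.9403, -1.8703).
Back-substitute: x_2 = -1.8703/4.1515 = -0.4505.
x_1 = (1.9403 + 2.1828·(-0.4505))/4.1231 = 0.2321.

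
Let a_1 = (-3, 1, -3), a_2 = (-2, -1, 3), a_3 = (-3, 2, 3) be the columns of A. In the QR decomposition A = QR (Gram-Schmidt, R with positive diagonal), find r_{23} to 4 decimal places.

r_{23} = 3.6999

a_1 = (-3, 1, -3); ‖a_1‖ = 4.3589, so q_1 = (-0.6882, 0.2294, -0.6882).
q_1·a_2 = (-0.6882)·(-2) + 0.2294·(-1) + (-0.6882)·3 = -0.9177.
u_2 = a_2 + 0.9177·q_1 = (-2.6316, -0.7895, 2.3684).
‖u_2‖ = 3.6274, so q_2 = (-0.7255, -0.2176, 0.6529).
r_{23} = q_2·a_3 = 3.6999.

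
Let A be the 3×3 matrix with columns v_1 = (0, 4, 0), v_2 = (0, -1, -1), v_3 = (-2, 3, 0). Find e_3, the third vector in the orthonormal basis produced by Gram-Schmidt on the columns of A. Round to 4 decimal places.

e_1 = v_1/‖v_1‖ = (0, 4, 0)/4.0000 = (0.0000, 1.0000, 0.0000).
r_{12} = e_1·v_2 = -1.0000.
u_2 = v_2 + 1.0000·e_1 = (0.0000, 0.0000, -1.0000).
‖u_2‖ = 1.0000, so e_2 = (0.0000, 0.0000, -1.0000).
r_{13} = e_1·v_3 = 3.0000; r_{23} = e_2·v_3 = 0.0000.
u_3 = v_3 − 3.0000·e_1 + 0.0000·e_2 = (-2.0000, 0.0000, 0.0000).
‖u_3‖ = 2.0000, so e_3 = (-1.0000, 0.0000, 0.0000).

e_3 = (-1.0000, 0.0000, 0.0000)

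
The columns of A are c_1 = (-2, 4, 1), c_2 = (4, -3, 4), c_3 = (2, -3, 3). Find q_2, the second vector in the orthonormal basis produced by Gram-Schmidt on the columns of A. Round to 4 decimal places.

q_2 = (0.4613, 0.0089, 0.8872)

q_1 = c_1/‖c_1‖ = (-2, 4, 1)/4.5826 = (-0.4364, 0.8729, 0.2182).
r_{12} = q_1·c_2 = -3.4915.
u_2 = c_2 + 3.4915·q_1 = (2.4762, 0.0476, 4.7619).
‖u_2‖ = 5.3675, so q_2 = (0.4613, 0.0089, 0.8872).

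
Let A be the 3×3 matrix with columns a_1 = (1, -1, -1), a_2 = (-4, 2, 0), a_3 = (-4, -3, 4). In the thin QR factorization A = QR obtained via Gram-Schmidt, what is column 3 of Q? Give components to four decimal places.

q_3 = (-0.4082, -0.8165, 0.4082)

a_1 = (1, -1, -1); ‖a_1‖ = 1.7321, so q_1 = (0.5774, -0.5774, -0.5774).
q_1·a_2 = 0.5774·(-4) + (-0.5774)·2 + (-0.5774)·0 = -3.4641.
u_2 = a_2 + 3.4641·q_1 = (-2.0000, 0.0000, -2.0000).
‖u_2‖ = 2.8284, so q_2 = (-0.7071, 0.0000, -0.7071).
q_1·a_3 = 0.5774·(-4) + (-0.5774)·(-3) + (-0.5774)·4 = -2.8868; q_2·a_3 = (-0.7071)·(-4) + (0.0000)·(-3) + (-0.7071)·4 = 0.0000.
u_3 = a_3 + 2.8868·q_1 + 0.0000·q_2 = (-2.3333, -4.6667, 2.3333).
‖u_3‖ = 5.7155, so q_3 = (-0.4082, -0.8165, 0.4082).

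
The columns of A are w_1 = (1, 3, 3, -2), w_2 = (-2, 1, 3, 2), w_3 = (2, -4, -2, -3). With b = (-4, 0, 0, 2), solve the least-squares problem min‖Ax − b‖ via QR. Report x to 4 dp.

x = (-0.6113, 0.5916, -0.2509)

q_1 = w_1/‖w_1‖ = (1, 3, 3, -2)/4.7958 = (0.2085, 0.6255, 0.6255, -0.4170).
r_{12} = q_1·w_2 = 1.2511.
u_2 = w_2 − 1.2511·q_1 = (-2.2609, 0.2174, 2.2174, 2.5217).
‖u_2‖ = 4.0540, so q_2 = (-0.5577, 0.0536, 0.5470, 0.6220).
r_{13} = q_1·w_3 = -2.0851; r_{23} = q_2·w_3 = -4.2899.
u_3 = w_3 + 2.0851·q_1 + 4.2899·q_2 = (0.0423, -2.4656, 1.6508, -1.2011).
‖u_3‖ = 3.2014, so q_3 = (0.0132, -0.7702, 0.5157, -0.3752).
Qᵀb = (-1.6681, 3.4748, -0.8032).
Back-substitute: x_3 = -0.8032/3.2014 = -0.2509.
x_2 = (3.4748 + 4.2899·(-0.2509))/4.0540 = 0.5916.
x_1 = (-1.6681 − 1.2511·0.5916 + 2.0851·(-0.2509))/4.7958 = -0.6113.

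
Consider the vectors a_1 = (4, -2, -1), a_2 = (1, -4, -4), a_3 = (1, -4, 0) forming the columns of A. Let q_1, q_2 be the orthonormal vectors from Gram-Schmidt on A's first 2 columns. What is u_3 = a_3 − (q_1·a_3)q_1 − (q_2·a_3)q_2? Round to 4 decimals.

u_3 = (-0.5126, -1.9222, 1.7941)

a_1 = (4, -2, -1); ‖a_1‖ = 4.5826, so q_1 = (0.8729, -0.4364, -0.2182).
q_1·a_2 = 0.8729·1 + (-0.4364)·(-4) + (-0.2182)·(-4) = 3.4915.
u_2 = a_2 − 3.4915·q_1 = (-2.0476, -2.4762, -3.2381).
‖u_2‖ = 4.5617, so q_2 = (-0.4489, -0.5428, -0.7098).
q_1·a_3 = 0.8729·1 + (-0.4364)·(-4) + (-0.2182)·0 = 2.6186; q_2·a_3 = (-0.4489)·1 + (-0.5428)·(-4) + (-0.7098)·0 = 1.7224.
u_3 = a_3 − 2.6186·q_1 − 1.7224·q_2 = (-0.5126, -1.9222, 1.7941).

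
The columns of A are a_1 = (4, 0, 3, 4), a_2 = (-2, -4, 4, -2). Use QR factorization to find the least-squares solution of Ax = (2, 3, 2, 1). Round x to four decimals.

q_1 = a_1/‖a_1‖ = (4, 0, 3, 4)/6.4031 = (0.6247, 0.0000, 0.4685, 0.6247).
r_{12} = q_1·a_2 = -0.6247.
u_2 = a_2 + 0.6247·q_1 = (-1.6098, -4.0000, 4.2927, -1.6098).
‖u_2‖ = 6.2936, so q_2 = (-0.2558, -0.6356, 0.6821, -0.2558).
Qᵀb = (2.8111, -1.3099).
Back-substitute: x_2 = -1.3099/6.2936 = -0.2081.
x_1 = (2.8111 + 0.6247·(-0.2081))/6.4031 = 0.4187.

x = (0.4187, -0.2081)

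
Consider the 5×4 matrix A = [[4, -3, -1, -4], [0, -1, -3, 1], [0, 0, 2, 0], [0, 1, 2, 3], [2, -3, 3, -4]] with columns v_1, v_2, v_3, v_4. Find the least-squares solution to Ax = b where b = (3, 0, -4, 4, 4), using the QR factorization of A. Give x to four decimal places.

x = (1.2842, -0.9922, 0.3891, 1.0135)

v_1 = (4, 0, 0, 0, 2); ‖v_1‖ = 4.4721, so e_1 = (0.8944, 0.0000, 0.0000, 0.0000, 0.4472).
e_1·v_2 = 0.8944·(-3) + 0.0000·(-1) + 0.0000·0 + 0.0000·1 + 0.4472·(-3) = -4.0249.
u_2 = v_2 + 4.0249·e_1 = (0.6000, -1.0000, 0.0000, 1.0000, -1.2000).
‖u_2‖ = 1.9494, so e_2 = (0.3078, -0.5130, 0.0000, 0.5130, -0.6156).
e_1·v_3 = 0.8944·(-1) + 0.0000·(-3) + 0.0000·2 + 0.0000·2 + 0.4472·3 = 0.4472; e_2·v_3 = 0.3078·(-1) + (-0.5130)·(-3) + 0.0000·2 + 0.5130·2 + (-0.6156)·3 = 0.4104.
u_3 = v_3 − 0.4472·e_1 − 0.4104·e_2 = (-1.5263, -2.7895, 2.0000, 1.7895, 3.0526).
‖u_3‖ = 5.1606, so e_3 = (-0.2958, -0.5405, 0.3876, 0.3468, 0.5915).
e_1·v_4 = 0.8944·(-4) + 0.0000·1 + 0.0000·0 + 0.0000·3 + 0.4472·(-4) = -5.3666; e_2·v_4 = 0.3078·(-4) + (-0.5130)·1 + 0.0000·0 + 0.5130·3 + (-0.6156)·(-4) = 2.2572; e_3·v_4 = (-0.2958)·(-4) + (-0.5405)·1 + 0.3876·0 + 0.3468·3 + 0.5915·(-4) = -0.6833.
u_4 = v_4 + 5.3666·e_1 − 2.2572·e_2 + 0.6833·e_3 = (-0.0968, 1.7885, 0.2648, 2.0791, 0.1937).
‖u_4‖ = 2.7638, so e_4 = (-0.0350, 0.6471, 0.0958, 0.7523, 0.0701).
Qᵀb = (4.4721, 0.5130, 1.3156, 2.8009).
Back-substitute: x_4 = 2.8009/2.7638 = 1.0135.
x_3 = (1.3156 + 0.6833·1.0135)/5.1606 = 0.3891.
x_2 = (0.5130 − 0.4104·0.3891 − 2.2572·1.0135)/1.9494 = -0.9922.
x_1 = (4.4721 + 4.0249·(-0.9922) − 0.4472·0.3891 + 5.3666·1.0135)/4.4721 = 1.2842.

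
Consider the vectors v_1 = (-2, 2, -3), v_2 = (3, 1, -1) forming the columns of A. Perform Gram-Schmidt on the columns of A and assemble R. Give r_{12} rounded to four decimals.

v_1 = (-2, 2, -3); ‖v_1‖ = 4.1231, so e_1 = (-0.4851, 0.4851, -0.7276).
r_{12} = e_1·v_2 = -0.2425.

r_{12} = -0.2425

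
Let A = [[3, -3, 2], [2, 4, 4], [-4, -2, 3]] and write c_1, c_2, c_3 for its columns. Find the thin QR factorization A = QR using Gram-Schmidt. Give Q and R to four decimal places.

Q = [[0.5571, -0.7126, 0.4264], [0.3714, 0.6730, 0.6396], [-0.7428, -0.1980, 0.6396]], R = [[5.3852, 1.2999, 0.3714], [0.0000, 5.2259, 0.6730], [0.0000, 0.0000, 5.3300]]

q_1 = c_1/‖c_1‖ = (3, 2, -4)/5.3852 = (0.5571, 0.3714, -0.7428).
r_{12} = q_1·c_2 = 1.2999.
u_2 = c_2 − 1.2999·q_1 = (-3.7241, 3.5172, -1.0345).
‖u_2‖ = 5.2259, so q_2 = (-0.7126, 0.6730, -0.1980).
r_{13} = q_1·c_3 = 0.3714; r_{23} = q_2·c_3 = 0.6730.
u_3 = c_3 − 0.3714·q_1 − 0.6730·q_2 = (2.2727, 3.4091, 3.4091).
‖u_3‖ = 5.3300, so q_3 = (0.4264, 0.6396, 0.6396).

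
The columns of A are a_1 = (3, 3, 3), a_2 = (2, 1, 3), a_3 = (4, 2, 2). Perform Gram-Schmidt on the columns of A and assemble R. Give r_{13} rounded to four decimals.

r_{13} = 4.6188

q_1 = a_1/‖a_1‖ = (3, 3, 3)/5.1962 = (0.5774, 0.5774, 0.5774).
r_{13} = q_1·a_3 = 4.6188.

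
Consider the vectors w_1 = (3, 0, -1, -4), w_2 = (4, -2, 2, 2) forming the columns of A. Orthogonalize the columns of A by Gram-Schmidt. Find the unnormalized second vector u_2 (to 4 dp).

q_1 = w_1/‖w_1‖ = (3, 0, -1, -4)/5.0990 = (0.5883, 0.0000, -0.1961, -0.7845).
r_{12} = q_1·w_2 = 0.3922.
u_2 = w_2 − 0.3922·q_1 = (3.7692, -2.0000, 2.0769, 2.3077).

u_2 = (3.7692, -2.0000, 2.0769, 2.3077)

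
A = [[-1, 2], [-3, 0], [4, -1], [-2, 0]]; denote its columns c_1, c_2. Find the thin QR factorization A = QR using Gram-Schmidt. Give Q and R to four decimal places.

c_1 = (-1, -3, 4, -2); ‖c_1‖ = 5.4772, so q_1 = (-0.1826, -0.5477, 0.7303, -0.3651).
q_1·c_2 = (-0.1826)·2 + (-0.5477)·0 + 0.7303·(-1) + (-0.3651)·0 = -1.0954.
u_2 = c_2 + 1.0954·q_1 = (1.8000, -0.6000, -0.2000, -0.4000).
‖u_2‖ = 1.9494, so q_2 = (0.9234, -0.3078, -0.1026, -0.2052).

Q = [[-0.1826, 0.9234], [-0.5477, -0.3078], [0.7303, -0.1026], [-0.3651, -0.2052]], R = [[5.4772, -1.0954], [0.0000, 1.9494]]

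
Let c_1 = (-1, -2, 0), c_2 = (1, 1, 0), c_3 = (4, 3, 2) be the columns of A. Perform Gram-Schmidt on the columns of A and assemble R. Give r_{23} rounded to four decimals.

r_{23} = 2.2361

q_1 = c_1/‖c_1‖ = (-1, -2, 0)/2.2361 = (-0.4472, -0.8944, 0.0000).
r_{12} = q_1·c_2 = -1.3416.
u_2 = c_2 + 1.3416·q_1 = (0.4000, -0.2000, 0.0000).
‖u_2‖ = 0.4472, so q_2 = (0.8944, -0.4472, 0.0000).
r_{23} = q_2·c_3 = 2.2361.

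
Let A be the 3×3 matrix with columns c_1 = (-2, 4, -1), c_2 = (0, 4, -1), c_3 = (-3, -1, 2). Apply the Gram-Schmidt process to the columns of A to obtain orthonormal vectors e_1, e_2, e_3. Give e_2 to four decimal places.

e_2 = (0.8997, 0.4234, -0.1059)

c_1 = (-2, 4, -1); ‖c_1‖ = 4.5826, so e_1 = (-0.4364, 0.8729, -0.2182).
e_1·c_2 = (-0.4364)·0 + 0.8729·4 + (-0.2182)·(-1) = 3.7097.
u_2 = c_2 − 3.7097·e_1 = (1.6190, 0.7619, -0.1905).
‖u_2‖ = 1.7995, so e_2 = (0.8997, 0.4234, -0.1059).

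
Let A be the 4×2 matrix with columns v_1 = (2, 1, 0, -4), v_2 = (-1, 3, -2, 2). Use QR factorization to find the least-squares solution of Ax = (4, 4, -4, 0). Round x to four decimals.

e_1 = v_1/‖v_1‖ = (2, 1, 0, -4)/4.5826 = (0.4364, 0.2182, 0.0000, -0.8729).
r_{12} = e_1·v_2 = -1.5275.
u_2 = v_2 + 1.5275·e_1 = (-0.3333, 3.3333, -2.0000, 0.6667).
‖u_2‖ = 3.9581, so e_2 = (-0.0842, 0.8422, -0.5053, 0.1684).
Qᵀb = (2.6186, 5.0529).
Back-substitute: x_2 = 5.0529/3.9581 = 1.2766.
x_1 = (2.6186 + 1.5275·1.2766)/4.5826 = 0.9970.

x = (0.9970, 1.2766)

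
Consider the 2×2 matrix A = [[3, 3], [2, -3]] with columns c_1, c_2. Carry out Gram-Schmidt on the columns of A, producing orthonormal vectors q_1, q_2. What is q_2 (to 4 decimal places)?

q_2 = (0.5547, -0.8321)

q_1 = c_1/‖c_1‖ = (3, 2)/3.6056 = (0.8321, 0.5547).
r_{12} = q_1·c_2 = 0.8321.
u_2 = c_2 − 0.8321·q_1 = (2.3077, -3.4615).
‖u_2‖ = 4.1603, so q_2 = (0.5547, -0.8321).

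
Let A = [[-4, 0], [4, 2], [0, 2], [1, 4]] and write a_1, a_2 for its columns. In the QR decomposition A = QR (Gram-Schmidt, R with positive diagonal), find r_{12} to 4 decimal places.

r_{12} = 2.0889

q_1 = a_1/‖a_1‖ = (-4, 4, 0, 1)/5.7446 = (-0.6963, 0.6963, 0.0000, 0.1741).
r_{12} = q_1·a_2 = 2.0889.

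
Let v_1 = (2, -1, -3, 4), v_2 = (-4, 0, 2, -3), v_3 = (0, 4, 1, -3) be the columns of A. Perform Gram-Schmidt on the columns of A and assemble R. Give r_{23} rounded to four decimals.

e_1 = v_1/‖v_1‖ = (2, -1, -3, 4)/5.4772 = (0.3651, -0.1826, -0.5477, 0.7303).
r_{12} = e_1·v_2 = -4.7469.
u_2 = v_2 + 4.7469·e_1 = (-2.2667, -0.8667, -0.6000, 0.4667).
‖u_2‖ = 2.5430, so e_2 = (-0.8913, -0.3408, -0.2359, 0.1835).
r_{23} = e_2·v_3 = -2.1497.

r_{23} = -2.1497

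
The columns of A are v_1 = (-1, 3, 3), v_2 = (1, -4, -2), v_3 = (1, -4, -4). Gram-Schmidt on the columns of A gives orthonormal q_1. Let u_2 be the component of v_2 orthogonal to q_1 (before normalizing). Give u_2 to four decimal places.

v_1 = (-1, 3, 3); ‖v_1‖ = 4.3589, so q_1 = (-0.2294, 0.6882, 0.6882).
q_1·v_2 = (-0.2294)·1 + 0.6882·(-4) + 0.6882·(-2) = -4.3589.
u_2 = v_2 + 4.3589·q_1 = (0.0000, -1.0000, 1.0000).

u_2 = (0.0000, -1.0000, 1.0000)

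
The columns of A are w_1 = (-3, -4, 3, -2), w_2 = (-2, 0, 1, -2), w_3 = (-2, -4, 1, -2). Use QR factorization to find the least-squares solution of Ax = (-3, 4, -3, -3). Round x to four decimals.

w_1 = (-3, -4, 3, -2); ‖w_1‖ = 6.1644, so e_1 = (-0.4867, -0.6489, 0.4867, -0.3244).
e_1·w_2 = (-0.4867)·(-2) + (-0.6489)·0 + 0.4867·1 + (-0.3244)·(-2) = 2.1089.
u_2 = w_2 − 2.1089·e_1 = (-0.9737, 1.3684, -0.0263, -1.3158).
‖u_2‖ = 2.1337, so e_2 = (-0.4563, 0.6413, -0.0123, -0.6167).
e_1·w_3 = (-0.4867)·(-2) + (-0.6489)·(-4) + 0.4867·1 + (-0.3244)·(-2) = 4.7044; e_2·w_3 = (-0.4563)·(-2) + 0.6413·(-4) + (-0.0123)·1 + (-0.6167)·(-2) = -0.4317.
u_3 = w_3 − 4.7044·e_1 + 0.4317·e_2 = (0.0925, -0.6705, -1.2948, -0.7399).
‖u_3‖ = 1.6377, so e_3 = (0.0565, -0.4094, -0.7906, -0.4518).
Qᵀb = (-1.6222, 5.8214, 1.9201).
Back-substitute: x_3 = 1.9201/1.6377 = 1.1724.
x_2 = (5.8214 + 0.4317·1.1724)/2.1337 = 2.9655.
x_1 = (-1.6222 − 2.1089·2.9655 − 4.7044·1.1724)/6.1644 = -2.1724.

x = (-2.1724, 2.9655, 1.1724)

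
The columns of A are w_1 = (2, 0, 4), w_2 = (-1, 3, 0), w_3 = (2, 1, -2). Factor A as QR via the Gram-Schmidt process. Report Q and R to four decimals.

Q = [[0.4472, -0.2556, 0.8571], [0.0000, 0.9583, 0.2857], [0.8944, 0.1278, -0.4286]], R = [[4.4721, -0.4472, -0.8944], [0.0000, 3.1305, 0.1917], [0.0000, 0.0000, 2.8571]]

q_1 = w_1/‖w_1‖ = (2, 0, 4)/4.4721 = (0.4472, 0.0000, 0.8944).
r_{12} = q_1·w_2 = -0.4472.
u_2 = w_2 + 0.4472·q_1 = (-0.8000, 3.0000, 0.4000).
‖u_2‖ = 3.1305, so q_2 = (-0.2556, 0.9583, 0.1278).
r_{13} = q_1·w_3 = -0.8944; r_{23} = q_2·w_3 = 0.1917.
u_3 = w_3 + 0.8944·q_1 − 0.1917·q_2 = (2.4490, 0.8163, -1.2245).
‖u_3‖ = 2.8571, so q_3 = (0.8571, 0.2857, -0.4286).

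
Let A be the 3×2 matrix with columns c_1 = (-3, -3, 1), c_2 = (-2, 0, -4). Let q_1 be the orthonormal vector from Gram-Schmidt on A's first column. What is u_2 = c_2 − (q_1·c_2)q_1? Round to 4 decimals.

c_1 = (-3, -3, 1); ‖c_1‖ = 4.3589, so q_1 = (-0.6882, -0.6882, 0.2294).
q_1·c_2 = (-0.6882)·(-2) + (-0.6882)·0 + 0.2294·(-4) = 0.4588.
u_2 = c_2 − 0.4588·q_1 = (-1.6842, 0.3158, -4.1053).

u_2 = (-1.6842, 0.3158, -4.1053)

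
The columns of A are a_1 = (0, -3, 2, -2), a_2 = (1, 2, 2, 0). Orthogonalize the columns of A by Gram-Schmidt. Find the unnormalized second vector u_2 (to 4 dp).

u_2 = (1.0000, 1.6471, 2.2353, -0.2353)

e_1 = a_1/‖a_1‖ = (0, -3, 2, -2)/4.1231 = (0.0000, -0.7276, 0.4851, -0.4851).
r_{12} = e_1·a_2 = -0.4851.
u_2 = a_2 + 0.4851·e_1 = (1.0000, 1.6471, 2.2353, -0.2353).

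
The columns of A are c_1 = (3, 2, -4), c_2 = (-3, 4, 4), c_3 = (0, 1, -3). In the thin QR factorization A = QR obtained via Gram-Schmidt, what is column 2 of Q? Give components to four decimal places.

q_1 = c_1/‖c_1‖ = (3, 2, -4)/5.3852 = (0.5571, 0.3714, -0.7428).
r_{12} = q_1·c_2 = -3.1568.
u_2 = c_2 + 3.1568·q_1 = (-1.2414, 5.1724, 1.6552).
‖u_2‖ = 5.5709, so q_2 = (-0.2228, 0.9285, 0.2971).

q_2 = (-0.2228, 0.9285, 0.2971)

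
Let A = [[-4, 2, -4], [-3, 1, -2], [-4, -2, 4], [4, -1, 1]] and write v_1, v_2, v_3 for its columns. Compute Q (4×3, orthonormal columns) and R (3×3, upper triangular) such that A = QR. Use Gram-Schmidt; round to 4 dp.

v_1 = (-4, -3, -4, 4); ‖v_1‖ = 7.5498, so e_1 = (-0.5298, -0.3974, -0.5298, 0.5298).
e_1·v_2 = (-0.5298)·2 + (-0.3974)·1 + (-0.5298)·(-2) + 0.5298·(-1) = -0.9272.
u_2 = v_2 + 0.9272·e_1 = (1.5088, 0.6316, -2.4912, -0.5088).
‖u_2‖ = 3.0233, so e_2 = (0.4990, 0.2089, -0.8240, -0.1683).
e_1·v_3 = (-0.5298)·(-4) + (-0.3974)·(-2) + (-0.5298)·4 + 0.5298·1 = 1.3245; e_2·v_3 = 0.4990·(-4) + 0.2089·(-2) + (-0.8240)·4 + (-0.1683)·1 = -5.8783.
u_3 = v_3 − 1.3245·e_1 + 5.8783·e_2 = (-0.3647, -0.2457, -0.1420, -0.6910).
‖u_3‖ = 0.8313, so e_3 = (-0.4387, -0.2956, -0.1709, -0.8313).

Q = [[-0.5298, 0.4990, -0.4387], [-0.3974, 0.2089, -0.2956], [-0.5298, -0.8240, -0.1709], [0.5298, -0.1683, -0.8313]], R = [[7.5498, -0.9272, 1.3245], [0.0000, 3.0233, -5.8783], [0.0000, 0.0000, 0.8313]]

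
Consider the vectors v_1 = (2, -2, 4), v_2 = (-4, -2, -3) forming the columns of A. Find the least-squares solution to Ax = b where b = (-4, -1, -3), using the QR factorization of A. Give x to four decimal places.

x = (-0.2045, 0.8182)

q_1 = v_1/‖v_1‖ = (2, -2, 4)/4.8990 = (0.4082, -0.4082, 0.8165).
r_{12} = q_1·v_2 = -3.2660.
u_2 = v_2 + 3.2660·q_1 = (-2.6667, -3.3333, -0.3333).
‖u_2‖ = 4.2817, so q_2 = (-0.6228, -0.7785, -0.0778).
Qᵀb = (-3.6742, 3.5032).
Back-substitute: x_2 = 3.5032/4.2817 = 0.8182.
x_1 = (-3.6742 + 3.2660·0.8182)/4.8990 = -0.2045.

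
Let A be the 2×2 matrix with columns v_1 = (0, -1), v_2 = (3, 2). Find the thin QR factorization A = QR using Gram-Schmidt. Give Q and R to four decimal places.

Q = [[0.0000, 1.0000], [-1.0000, 0.0000]], R = [[1.0000, -2.0000], [0.0000, 3.0000]]

e_1 = v_1/‖v_1‖ = (0, -1)/1.0000 = (0.0000, -1.0000).
r_{12} = e_1·v_2 = -2.0000.
u_2 = v_2 + 2.0000·e_1 = (3.0000, 0.0000).
‖u_2‖ = 3.0000, so e_2 = (1.0000, 0.0000).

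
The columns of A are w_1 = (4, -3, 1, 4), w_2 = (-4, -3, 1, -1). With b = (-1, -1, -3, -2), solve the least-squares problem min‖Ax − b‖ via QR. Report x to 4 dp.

x = (-0.2553, 0.1277)

q_1 = w_1/‖w_1‖ = (4, -3, 1, 4)/6.4807 = (0.6172, -0.4629, 0.1543, 0.6172).
r_{12} = q_1·w_2 = -1.5430.
u_2 = w_2 + 1.5430·q_1 = (-3.0476, -3.7143, 1.2381, -0.0476).
‖u_2‖ = 4.9618, so q_2 = (-0.6142, -0.7486, 0.2495, -0.0096).
Qᵀb = (-1.8516, 0.6334).
Back-substitute: x_2 = 0.6334/4.9618 = 0.1277.
x_1 = (-1.8516 + 1.5430·0.1277)/6.4807 = -0.2553.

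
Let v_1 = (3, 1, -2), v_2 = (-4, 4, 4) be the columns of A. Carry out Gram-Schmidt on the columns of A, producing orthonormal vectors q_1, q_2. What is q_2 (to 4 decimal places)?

q_2 = (-0.1048, 0.9435, 0.3145)

v_1 = (3, 1, -2); ‖v_1‖ = 3.7417, so q_1 = (0.8018, 0.2673, -0.5345).
q_1·v_2 = 0.8018·(-4) + 0.2673·4 + (-0.5345)·4 = -4.2762.
u_2 = v_2 + 4.2762·q_1 = (-0.5714, 5.1429, 1.7143).
‖u_2‖ = 5.4511, so q_2 = (-0.1048, 0.9435, 0.3145).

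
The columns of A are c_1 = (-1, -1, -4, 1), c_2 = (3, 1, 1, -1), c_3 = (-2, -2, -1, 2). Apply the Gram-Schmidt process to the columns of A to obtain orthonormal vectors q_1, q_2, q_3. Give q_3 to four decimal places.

q_1 = c_1/‖c_1‖ = (-1, -1, -4, 1)/4.3589 = (-0.2294, -0.2294, -0.9177, 0.2294).
r_{12} = q_1·c_2 = -2.0647.
u_2 = c_2 + 2.0647·q_1 = (2.5263, 0.5263, -0.8947, -0.5263).
‖u_2‖ = 2.7815, so q_2 = (0.9083, 0.1892, -0.3217, -0.1892).
r_{13} = q_1·c_3 = 2.2942; r_{23} = q_2·c_3 = -2.2517.
u_3 = c_3 − 2.2942·q_1 + 2.2517·q_2 = (0.5714, -1.0476, 0.3810, 1.0476).
‖u_3‖ = 1.6330, so q_3 = (0.3499, -0.6415, 0.2333, 0.6415).

q_3 = (0.3499, -0.6415, 0.2333, 0.6415)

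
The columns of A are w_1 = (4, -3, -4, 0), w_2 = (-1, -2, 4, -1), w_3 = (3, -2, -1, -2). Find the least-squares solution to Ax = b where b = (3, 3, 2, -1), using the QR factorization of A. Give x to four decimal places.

x = (-1.2846, -0.7404, 1.6956)

w_1 = (4, -3, -4, 0); ‖w_1‖ = 6.4031, so e_1 = (0.6247, -0.4685, -0.6247, 0.0000).
e_1·w_2 = 0.6247·(-1) + (-0.4685)·(-2) + (-0.6247)·4 + 0.0000·(-1) = -2.1864.
u_2 = w_2 + 2.1864·e_1 = (0.3659, -3.0244, 2.6341, -1.0000).
‖u_2‖ = 4.1496, so e_2 = (0.0882, -0.7288, 0.6348, -0.2410).
e_1·w_3 = 0.6247·3 + (-0.4685)·(-2) + (-0.6247)·(-1) + 0.0000·(-2) = 3.4358; e_2·w_3 = 0.0882·3 + (-0.7288)·(-2) + 0.6348·(-1) + (-0.2410)·(-2) = 1.5693.
u_3 = w_3 − 3.4358·e_1 − 1.5693·e_2 = (0.7153, 0.7535, 0.1501, -1.6218).
‖u_3‖ = 1.9319, so e_3 = (0.3703, 0.3900, 0.0777, -0.8395).
Qᵀb = (-0.7809, -0.4114, 3.2758).
Back-substitute: x_3 = 3.2758/1.9319 = 1.6956.
x_2 = (-0.4114 − 1.5693·1.6956)/4.1496 = -0.7404.
x_1 = (-0.7809 + 2.1864·(-0.7404) − 3.4358·1.6956)/6.4031 = -1.2846.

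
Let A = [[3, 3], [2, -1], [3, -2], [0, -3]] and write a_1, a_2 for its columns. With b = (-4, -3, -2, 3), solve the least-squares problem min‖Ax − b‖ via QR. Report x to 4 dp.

e_1 = a_1/‖a_1‖ = (3, 2, 3, 0)/4.6904 = (0.6396, 0.4264, 0.6396, 0.0000).
r_{12} = e_1·a_2 = 0.2132.
u_2 = a_2 − 0.2132·e_1 = (2.8636, -1.0909, -2.1364, -3.0000).
‖u_2‖ = 4.7911, so e_2 = (0.5977, -0.2277, -0.4459, -0.6262).
Qᵀb = (-5.1168, -2.6944).
Back-substitute: x_2 = -2.6944/4.7911 = -0.5624.
x_1 = (-5.1168 − 0.2132·(-0.5624))/4.6904 = -1.0653.

x = (-1.0653, -0.5624)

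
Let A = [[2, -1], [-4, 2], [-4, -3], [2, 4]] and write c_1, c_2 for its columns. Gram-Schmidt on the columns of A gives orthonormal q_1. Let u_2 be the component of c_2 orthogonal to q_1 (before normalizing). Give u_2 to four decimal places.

u_2 = (-1.5000, 3.0000, -2.0000, 3.5000)

q_1 = c_1/‖c_1‖ = (2, -4, -4, 2)/6.3246 = (0.3162, -0.6325, -0.6325, 0.3162).
r_{12} = q_1·c_2 = 1.5811.
u_2 = c_2 − 1.5811·q_1 = (-1.5000, 3.0000, -2.0000, 3.5000).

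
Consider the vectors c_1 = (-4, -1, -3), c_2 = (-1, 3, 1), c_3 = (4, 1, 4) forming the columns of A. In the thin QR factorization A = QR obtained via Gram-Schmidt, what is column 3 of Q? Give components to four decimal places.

c_1 = (-4, -1, -3); ‖c_1‖ = 5.0990, so e_1 = (-0.7845, -0.1961, -0.5883).
e_1·c_2 = (-0.7845)·(-1) + (-0.1961)·3 + (-0.5883)·1 = -0.3922.
u_2 = c_2 + 0.3922·e_1 = (-1.3077, 2.9231, 0.7692).
‖u_2‖ = 3.2933, so e_2 = (-0.3971, 0.8876, 0.2336).
e_1·c_3 = (-0.7845)·4 + (-0.1961)·1 + (-0.5883)·4 = -5.6874; e_2·c_3 = (-0.3971)·4 + 0.8876·1 + 0.2336·4 = 0.2336.
u_3 = c_3 + 5.6874·e_1 − 0.2336·e_2 = (-0.3688, -0.3227, 0.5993).
‖u_3‖ = 0.7741, so e_3 = (-0.4764, -0.4168, 0.7741).

e_3 = (-0.4764, -0.4168, 0.7741)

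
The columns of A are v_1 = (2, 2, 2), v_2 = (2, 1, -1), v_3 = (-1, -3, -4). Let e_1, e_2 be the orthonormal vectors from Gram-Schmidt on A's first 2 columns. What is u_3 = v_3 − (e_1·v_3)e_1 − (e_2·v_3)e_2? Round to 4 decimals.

e_1 = v_1/‖v_1‖ = (2, 2, 2)/3.4641 = (0.5774, 0.5774, 0.5774).
r_{12} = e_1·v_2 = 1.1547.
u_2 = v_2 − 1.1547·e_1 = (1.3333, 0.3333, -1.6667).
‖u_2‖ = 2.1602, so e_2 = (0.6172, 0.1543, -0.7715).
r_{13} = e_1·v_3 = -4.6188; r_{23} = e_2·v_3 = 2.0059.
u_3 = v_3 + 4.6188·e_1 − 2.0059·e_2 = (0.4286, -0.6429, 0.2143).

u_3 = (0.4286, -0.6429, 0.2143)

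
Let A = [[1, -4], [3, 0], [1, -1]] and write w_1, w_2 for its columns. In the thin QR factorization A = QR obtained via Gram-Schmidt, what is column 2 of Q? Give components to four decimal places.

w_1 = (1, 3, 1); ‖w_1‖ = 3.3166, so e_1 = (0.3015, 0.9045, 0.3015).
e_1·w_2 = 0.3015·(-4) + 0.9045·0 + 0.3015·(-1) = -1.5076.
u_2 = w_2 + 1.5076·e_1 = (-3.5455, 1.3636, -0.5455).
‖u_2‖ = 3.8376, so e_2 = (-0.9239, 0.3553, -0.1421).

e_2 = (-0.9239, 0.3553, -0.1421)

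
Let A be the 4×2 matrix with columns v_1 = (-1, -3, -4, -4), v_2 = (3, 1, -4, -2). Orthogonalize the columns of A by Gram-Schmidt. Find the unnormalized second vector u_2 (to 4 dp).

u_2 = (3.4286, 2.2857, -2.2857, -0.2857)

v_1 = (-1, -3, -4, -4); ‖v_1‖ = 6.4807, so q_1 = (-0.1543, -0.4629, -0.6172, -0.6172).
q_1·v_2 = (-0.1543)·3 + (-0.4629)·1 + (-0.6172)·(-4) + (-0.6172)·(-2) = 2.7775.
u_2 = v_2 − 2.7775·q_1 = (3.4286, 2.2857, -2.2857, -0.2857).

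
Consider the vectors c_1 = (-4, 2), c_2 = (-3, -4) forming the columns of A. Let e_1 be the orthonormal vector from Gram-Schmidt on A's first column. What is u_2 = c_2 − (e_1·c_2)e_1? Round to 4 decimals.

u_2 = (-2.2000, -4.4000)

e_1 = c_1/‖c_1‖ = (-4, 2)/4.4721 = (-0.8944, 0.4472).
r_{12} = e_1·c_2 = 0.8944.
u_2 = c_2 − 0.8944·e_1 = (-2.2000, -4.4000).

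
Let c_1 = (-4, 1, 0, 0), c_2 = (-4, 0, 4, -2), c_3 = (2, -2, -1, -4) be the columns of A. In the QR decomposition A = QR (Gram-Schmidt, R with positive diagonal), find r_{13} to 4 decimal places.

r_{13} = -2.4254

q_1 = c_1/‖c_1‖ = (-4, 1, 0, 0)/4.1231 = (-0.9701, 0.2425, 0.0000, 0.0000).
r_{13} = q_1·c_3 = -2.4254.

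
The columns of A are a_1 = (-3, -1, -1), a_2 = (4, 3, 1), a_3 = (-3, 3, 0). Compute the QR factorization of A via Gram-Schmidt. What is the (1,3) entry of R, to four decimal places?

e_1 = a_1/‖a_1‖ = (-3, -1, -1)/3.3166 = (-0.9045, -0.3015, -0.3015).
r_{13} = e_1·a_3 = 1.8091.

r_{13} = 1.8091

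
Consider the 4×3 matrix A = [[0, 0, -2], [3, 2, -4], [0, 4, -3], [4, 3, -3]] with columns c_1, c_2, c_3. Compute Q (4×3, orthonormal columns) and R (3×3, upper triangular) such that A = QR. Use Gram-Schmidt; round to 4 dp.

Q = [[0.0000, 0.0000, -0.7908], [0.6000, -0.0400, -0.4891], [0.0000, 0.9988, -0.0306], [0.8000, 0.0300, 0.3668]], R = [[5.0000, 3.6000, -4.8000], [0.0000, 4.0050, -2.9263], [0.0000, 0.0000, 2.5291]]

c_1 = (0, 3, 0, 4); ‖c_1‖ = 5.0000, so e_1 = (0.0000, 0.6000, 0.0000, 0.8000).
e_1·c_2 = 0.0000·0 + 0.6000·2 + 0.0000·4 + 0.8000·3 = 3.6000.
u_2 = c_2 − 3.6000·e_1 = (0.0000, -0.1600, 4.0000, 0.1200).
‖u_2‖ = 4.0050, so e_2 = (0.0000, -0.0400, 0.9988, 0.0300).
e_1·c_3 = 0.0000·(-2) + 0.6000·(-4) + 0.0000·(-3) + 0.8000·(-3) = -4.8000; e_2·c_3 = 0.0000·(-2) + (-0.0400)·(-4) + 0.9988·(-3) + 0.0300·(-3) = -2.9263.
u_3 = c_3 + 4.8000·e_1 + 2.9263·e_2 = (-2.0000, -1.2369, -0.0773, 0.9277).
‖u_3‖ = 2.5291, so e_3 = (-0.7908, -0.4891, -0.0306, 0.3668).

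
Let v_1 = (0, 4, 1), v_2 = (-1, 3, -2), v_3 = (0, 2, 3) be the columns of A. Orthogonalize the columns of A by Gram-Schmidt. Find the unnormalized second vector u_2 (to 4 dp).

e_1 = v_1/‖v_1‖ = (0, 4, 1)/4.1231 = (0.0000, 0.9701, 0.2425).
r_{12} = e_1·v_2 = 2.4254.
u_2 = v_2 − 2.4254·e_1 = (-1.0000, 0.6471, -2.5882).

u_2 = (-1.0000, 0.6471, -2.5882)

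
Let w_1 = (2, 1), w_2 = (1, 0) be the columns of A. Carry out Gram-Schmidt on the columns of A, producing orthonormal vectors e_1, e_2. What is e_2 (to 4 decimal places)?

e_2 = (0.4472, -0.8944)

e_1 = w_1/‖w_1‖ = (2, 1)/2.2361 = (0.8944, 0.4472).
r_{12} = e_1·w_2 = 0.8944.
u_2 = w_2 − 0.8944·e_1 = (0.2000, -0.4000).
‖u_2‖ = 0.4472, so e_2 = (0.4472, -0.8944).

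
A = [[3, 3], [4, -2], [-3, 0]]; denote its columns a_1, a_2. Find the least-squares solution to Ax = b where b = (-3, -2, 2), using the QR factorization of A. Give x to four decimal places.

q_1 = a_1/‖a_1‖ = (3, 4, -3)/5.8310 = (0.5145, 0.6860, -0.5145).
r_{12} = q_1·a_2 = 0.1715.
u_2 = a_2 − 0.1715·q_1 = (2.9118, -2.1176, 0.0882).
‖u_2‖ = 3.6015, so q_2 = (0.8085, -0.5880, 0.0245).
Qᵀb = (-3.9445, -1.2005).
Back-substitute: x_2 = -1.2005/3.6015 = -0.3333.
x_1 = (-3.9445 − 0.1715·(-0.3333))/5.8310 = -0.6667.

x = (-0.6667, -0.3333)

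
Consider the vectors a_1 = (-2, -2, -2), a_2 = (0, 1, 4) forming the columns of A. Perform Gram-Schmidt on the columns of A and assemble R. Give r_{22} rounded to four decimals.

r_{22} = 2.9439

a_1 = (-2, -2, -2); ‖a_1‖ = 3.4641, so e_1 = (-0.5774, -0.5774, -0.5774).
e_1·a_2 = (-0.5774)·0 + (-0.5774)·1 + (-0.5774)·4 = -2.8868.
u_2 = a_2 + 2.8868·e_1 = (-1.6667, -0.6667, 2.3333).
r_{22} = ‖u_2‖ = 2.9439.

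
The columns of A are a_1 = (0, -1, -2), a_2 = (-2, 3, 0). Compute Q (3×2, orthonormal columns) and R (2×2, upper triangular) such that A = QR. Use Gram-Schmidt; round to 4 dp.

Q = [[0.0000, -0.5976], [-0.4472, 0.7171], [-0.8944, -0.3586]], R = [[2.2361, -1.3416], [0.0000, 3.3466]]

q_1 = a_1/‖a_1‖ = (0, -1, -2)/2.2361 = (0.0000, -0.4472, -0.8944).
r_{12} = q_1·a_2 = -1.3416.
u_2 = a_2 + 1.3416·q_1 = (-2.0000, 2.4000, -1.2000).
‖u_2‖ = 3.3466, so q_2 = (-0.5976, 0.7171, -0.3586).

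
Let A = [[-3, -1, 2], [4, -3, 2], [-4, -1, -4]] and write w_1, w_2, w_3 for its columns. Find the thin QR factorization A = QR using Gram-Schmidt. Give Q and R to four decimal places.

w_1 = (-3, 4, -4); ‖w_1‖ = 6.4031, so e_1 = (-0.4685, 0.6247, -0.6247).
e_1·w_2 = (-0.4685)·(-1) + 0.6247·(-3) + (-0.6247)·(-1) = -0.7809.
u_2 = w_2 + 0.7809·e_1 = (-1.3659, -2.5122, -1.4878).
‖u_2‖ = 3.2234, so e_2 = (-0.4237, -0.7794, -0.4616).
e_1·w_3 = (-0.4685)·2 + 0.6247·2 + (-0.6247)·(-4) = 2.8111; e_2·w_3 = (-0.4237)·2 + (-0.7794)·2 + (-0.4616)·(-4) = -0.5599.
u_3 = w_3 − 2.8111·e_1 + 0.5599·e_2 = (3.0798, -0.1925, -2.5023).
‖u_3‖ = 3.9729, so e_3 = (0.7752, -0.0485, -0.6299).

Q = [[-0.4685, -0.4237, 0.7752], [0.6247, -0.7794, -0.0485], [-0.6247, -0.4616, -0.6299]], R = [[6.4031, -0.7809, 2.8111], [0.0000, 3.2234, -0.5599], [0.0000, 0.0000, 3.9729]]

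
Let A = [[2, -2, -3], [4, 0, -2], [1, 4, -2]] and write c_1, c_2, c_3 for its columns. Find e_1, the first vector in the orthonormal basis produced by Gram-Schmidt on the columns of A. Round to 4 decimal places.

c_1 = (2, 4, 1); ‖c_1‖ = 4.5826, so e_1 = (0.4364, 0.8729, 0.2182).

e_1 = (0.4364, 0.8729, 0.2182)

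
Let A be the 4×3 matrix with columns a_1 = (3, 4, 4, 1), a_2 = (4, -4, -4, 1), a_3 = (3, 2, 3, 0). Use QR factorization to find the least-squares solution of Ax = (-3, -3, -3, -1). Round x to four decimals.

a_1 = (3, 4, 4, 1); ‖a_1‖ = 6.4807, so e_1 = (0.4629, 0.6172, 0.6172, 0.1543).
e_1·a_2 = 0.4629·4 + 0.6172·(-4) + 0.6172·(-4) + 0.1543·1 = -2.9318.
u_2 = a_2 + 2.9318·e_1 = (5.3571, -2.1905, -2.1905, 1.4524).
‖u_2‖ = 6.3565, so e_2 = (0.8428, -0.3446, -0.3446, 0.2285).
e_1·a_3 = 0.4629·3 + 0.6172·2 + 0.6172·3 + 0.1543·0 = 4.4748; e_2·a_3 = 0.8428·3 + (-0.3446)·2 + (-0.3446)·3 + 0.2285·0 = 0.8053.
u_3 = a_3 − 4.4748·e_1 − 0.8053·e_2 = (0.2499, -0.4844, 0.5156, -0.8745).
‖u_3‖ = 1.1522, so e_3 = (0.2168, -0.4204, 0.4475, -0.7589).
Qᵀb = (-5.2463, -0.6892, 0.0271).
Back-substitute: x_3 = 0.0271/1.1522 = 0.0235.
x_2 = (-0.6892 − 0.8053·0.0235)/6.3565 = -0.1114.
x_1 = (-5.2463 + 2.9318·(-0.1114) − 4.4748·0.0235)/6.4807 = -0.8762.

x = (-0.8762, -0.1114, 0.0235)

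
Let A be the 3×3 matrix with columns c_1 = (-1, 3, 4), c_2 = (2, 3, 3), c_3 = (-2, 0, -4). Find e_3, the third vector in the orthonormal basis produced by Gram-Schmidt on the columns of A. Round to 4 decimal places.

e_3 = (-0.2065, 0.7573, -0.6196)

c_1 = (-1, 3, 4); ‖c_1‖ = 5.0990, so e_1 = (-0.1961, 0.5883, 0.7845).
e_1·c_2 = (-0.1961)·2 + 0.5883·3 + 0.7845·3 = 3.7262.
u_2 = c_2 − 3.7262·e_1 = (2.7308, 0.8077, 0.0769).
‖u_2‖ = 2.8488, so e_2 = (0.9586, 0.2835, 0.0270).
e_1·c_3 = (-0.1961)·(-2) + 0.5883·0 + 0.7845·(-4) = -2.7456; e_2·c_3 = 0.9586·(-2) + 0.2835·0 + 0.0270·(-4) = -2.0252.
u_3 = c_3 + 2.7456·e_1 + 2.0252·e_2 = (-0.5972, 2.1896, -1.7915).
‖u_3‖ = 2.8914, so e_3 = (-0.2065, 0.7573, -0.6196).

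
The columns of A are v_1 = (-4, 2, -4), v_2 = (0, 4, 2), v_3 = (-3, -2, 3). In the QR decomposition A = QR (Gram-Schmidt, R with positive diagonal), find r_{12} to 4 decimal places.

e_1 = v_1/‖v_1‖ = (-4, 2, -4)/6.0000 = (-0.6667, 0.3333, -0.6667).
r_{12} = e_1·v_2 = 0.0000.

r_{12} = 0.0000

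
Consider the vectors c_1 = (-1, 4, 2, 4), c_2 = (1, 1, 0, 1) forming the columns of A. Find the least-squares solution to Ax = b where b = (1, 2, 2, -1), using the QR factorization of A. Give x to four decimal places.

e_1 = c_1/‖c_1‖ = (-1, 4, 2, 4)/6.0828 = (-0.1644, 0.6576, 0.3288, 0.6576).
r_{12} = e_1·c_2 = 1.1508.
u_2 = c_2 − 1.1508·e_1 = (1.1892, 0.2432, -0.3784, 0.2432).
‖u_2‖ = 1.2945, so e_2 = (0.9187, 0.1879, -0.2923, 0.1879).
Qᵀb = (1.1508, 0.5220).
Back-substitute: x_2 = 0.5220/1.2945 = 0.4032.
x_1 = (1.1508 − 1.1508·0.4032)/6.0828 = 0.1129.

x = (0.1129, 0.4032)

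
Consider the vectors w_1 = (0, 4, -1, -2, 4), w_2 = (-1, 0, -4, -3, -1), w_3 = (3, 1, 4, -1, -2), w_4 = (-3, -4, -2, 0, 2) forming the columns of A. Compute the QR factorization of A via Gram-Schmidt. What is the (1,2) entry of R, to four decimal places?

r_{12} = 0.9864

w_1 = (0, 4, -1, -2, 4); ‖w_1‖ = 6.0828, so e_1 = (0.0000, 0.6576, -0.1644, -0.3288, 0.6576).
r_{12} = e_1·w_2 = 0.9864.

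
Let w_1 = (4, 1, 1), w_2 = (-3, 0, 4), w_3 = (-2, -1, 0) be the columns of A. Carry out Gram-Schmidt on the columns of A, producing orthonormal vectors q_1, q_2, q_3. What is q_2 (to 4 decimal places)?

q_2 = (-0.2639, 0.0960, 0.9598)

w_1 = (4, 1, 1); ‖w_1‖ = 4.2426, so q_1 = (0.9428, 0.2357, 0.2357).
q_1·w_2 = 0.9428·(-3) + 0.2357·0 + 0.2357·4 = -1.8856.
u_2 = w_2 + 1.8856·q_1 = (-1.2222, 0.4444, 4.4444).
‖u_2‖ = 4.6308, so q_2 = (-0.2639, 0.0960, 0.9598).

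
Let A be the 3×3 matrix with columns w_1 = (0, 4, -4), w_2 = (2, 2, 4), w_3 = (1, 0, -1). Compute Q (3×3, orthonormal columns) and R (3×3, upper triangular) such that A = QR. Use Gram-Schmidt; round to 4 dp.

w_1 = (0, 4, -4); ‖w_1‖ = 5.6569, so q_1 = (0.0000, 0.7071, -0.7071).
q_1·w_2 = 0.0000·2 + 0.7071·2 + (-0.7071)·4 = -1.4142.
u_2 = w_2 + 1.4142·q_1 = (2.0000, 3.0000, 3.0000).
‖u_2‖ = 4.6904, so q_2 = (0.4264, 0.6396, 0.6396).
q_1·w_3 = 0.0000·1 + 0.7071·0 + (-0.7071)·(-1) = 0.7071; q_2·w_3 = 0.4264·1 + 0.6396·0 + 0.6396·(-1) = -0.2132.
u_3 = w_3 − 0.7071·q_1 + 0.2132·q_2 = (1.0909, -0.3636, -0.3636).
‖u_3‖ = 1.2060, so q_3 = (0.9045, -0.3015, -0.3015).

Q = [[0.0000, 0.4264, 0.9045], [0.7071, 0.6396, -0.3015], [-0.7071, 0.6396, -0.3015]], R = [[5.6569, -1.4142, 0.7071], [0.0000, 4.6904, -0.2132], [0.0000, 0.0000, 1.2060]]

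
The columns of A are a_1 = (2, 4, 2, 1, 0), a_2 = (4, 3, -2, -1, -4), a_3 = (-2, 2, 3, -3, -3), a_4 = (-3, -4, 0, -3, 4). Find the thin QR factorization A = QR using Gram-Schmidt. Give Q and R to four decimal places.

q_1 = a_1/‖a_1‖ = (2, 4, 2, 1, 0)/5.0000 = (0.4000, 0.8000, 0.4000, 0.2000, 0.0000).
r_{12} = q_1·a_2 = 3.0000.
u_2 = a_2 − 3.0000·q_1 = (2.8000, 0.6000, -3.2000, -1.6000, -4.0000).
‖u_2‖ = 6.0828, so q_2 = (0.4603, 0.0986, -0.5261, -0.2630, -0.6576).
r_{13} = q_1·a_3 = 1.4000; r_{23} = q_2·a_3 = 0.4603.
u_3 = a_3 − 1.4000·q_1 − 0.4603·q_2 = (-2.7719, 0.8346, 2.6822, -3.1589, -2.6973).
‖u_3‖ = 5.7296, so q_3 = (-0.4838, 0.1457, 0.4681, -0.5513, -0.4708).
r_{14} = q_1·a_4 = -5.0000; r_{24} = q_2·a_4 = -3.6168; r_{34} = q_3·a_4 = 0.6396.
u_4 = a_4 + 5.0000·q_1 + 3.6168·q_2 − 0.6396·q_3 = (0.9743, 0.2636, -0.2021, -2.5987, 1.9227).
‖u_4‖ = 3.3926, so q_4 = (0.2872, 0.0777, -0.0596, -0.7660, 0.5667).

Q = [[0.4000, 0.4603, -0.4838, 0.2872], [0.8000, 0.0986, 0.1457, 0.0777], [0.4000, -0.5261, 0.4681, -0.0596], [0.2000, -0.2630, -0.5513, -0.7660], [0.0000, -0.6576, -0.4708, 0.5667]], R = [[5.0000, 3.0000, 1.4000, -5.0000], [0.0000, 6.0828, 0.4603, -3.6168], [0.0000, 0.0000, 5.7296, 0.6396], [0.0000, 0.0000, 0.0000, 3.3926]]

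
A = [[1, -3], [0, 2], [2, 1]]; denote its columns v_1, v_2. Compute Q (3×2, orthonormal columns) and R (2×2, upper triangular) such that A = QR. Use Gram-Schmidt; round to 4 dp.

Q = [[0.4472, -0.7537], [0.0000, 0.5384], [0.8944, 0.3769]], R = [[2.2361, -0.4472], [0.0000, 3.7148]]

e_1 = v_1/‖v_1‖ = (1, 0, 2)/2.2361 = (0.4472, 0.0000, 0.8944).
r_{12} = e_1·v_2 = -0.4472.
u_2 = v_2 + 0.4472·e_1 = (-2.8000, 2.0000, 1.4000).
‖u_2‖ = 3.7148, so e_2 = (-0.7537, 0.5384, 0.3769).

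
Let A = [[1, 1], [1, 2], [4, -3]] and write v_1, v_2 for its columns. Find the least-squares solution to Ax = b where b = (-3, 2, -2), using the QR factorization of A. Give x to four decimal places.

q_1 = v_1/‖v_1‖ = (1, 1, 4)/4.2426 = (0.2357, 0.2357, 0.9428).
r_{12} = q_1·v_2 = -2.1213.
u_2 = v_2 + 2.1213·q_1 = (1.5000, 2.5000, -1.0000).
‖u_2‖ = 3.0822, so q_2 = (0.4867, 0.8111, -0.3244).
Qᵀb = (-2.1213, 0.8111).
Back-substitute: x_2 = 0.8111/3.0822 = 0.2632.
x_1 = (-2.1213 + 2.1213·0.2632)/4.2426 = -0.3684.

x = (-0.3684, 0.2632)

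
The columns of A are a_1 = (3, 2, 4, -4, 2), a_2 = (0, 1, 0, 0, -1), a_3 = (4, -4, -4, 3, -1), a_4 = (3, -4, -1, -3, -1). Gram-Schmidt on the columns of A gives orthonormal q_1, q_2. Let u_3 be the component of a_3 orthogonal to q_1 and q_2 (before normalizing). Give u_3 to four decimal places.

a_1 = (3, 2, 4, -4, 2); ‖a_1‖ = 7.0000, so q_1 = (0.4286, 0.2857, 0.5714, -0.5714, 0.2857).
q_1·a_2 = 0.4286·0 + 0.2857·1 + 0.5714·0 + (-0.5714)·0 + 0.2857·(-1) = 0.0000.
u_2 = a_2 + 0.0000·q_1 = (0.0000, 1.0000, 0.0000, 0.0000, -1.0000).
‖u_2‖ = 1.4142, so q_2 = (0.0000, 0.7071, 0.0000, 0.0000, -0.7071).
q_1·a_3 = 0.4286·4 + 0.2857·(-4) + 0.5714·(-4) + (-0.5714)·3 + 0.2857·(-1) = -3.7143; q_2·a_3 = 0.0000·4 + 0.7071·(-4) + 0.0000·(-4) + 0.0000·3 + (-0.7071)·(-1) = -2.1213.
u_3 = a_3 + 3.7143·q_1 + 2.1213·q_2 = (5.5918, -1.4388, -1.8776, 0.8776, -1.4388).

u_3 = (5.5918, -1.4388, -1.8776, 0.8776, -1.4388)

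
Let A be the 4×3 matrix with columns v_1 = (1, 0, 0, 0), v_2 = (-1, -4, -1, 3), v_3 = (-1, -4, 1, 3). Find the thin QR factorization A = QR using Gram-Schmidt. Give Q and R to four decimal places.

Q = [[1.0000, 0.0000, 0.0000], [0.0000, -0.7845, -0.1569], [0.0000, -0.1961, 0.9806], [0.0000, 0.5883, 0.1177]], R = [[1.0000, -1.0000, -1.0000], [0.0000, 5.0990, 4.7068], [0.0000, 0.0000, 1.9612]]

v_1 = (1, 0, 0, 0); ‖v_1‖ = 1.0000, so q_1 = (1.0000, 0.0000, 0.0000, 0.0000).
q_1·v_2 = 1.0000·(-1) + 0.0000·(-4) + 0.0000·(-1) + 0.0000·3 = -1.0000.
u_2 = v_2 + 1.0000·q_1 = (0.0000, -4.0000, -1.0000, 3.0000).
‖u_2‖ = 5.0990, so q_2 = (0.0000, -0.7845, -0.1961, 0.5883).
q_1·v_3 = 1.0000·(-1) + 0.0000·(-4) + 0.0000·1 + 0.0000·3 = -1.0000; q_2·v_3 = 0.0000·(-1) + (-0.7845)·(-4) + (-0.1961)·1 + 0.5883·3 = 4.7068.
u_3 = v_3 + 1.0000·q_1 − 4.7068·q_2 = (0.0000, -0.3077, 1.9231, 0.2308).
‖u_3‖ = 1.9612, so q_3 = (0.0000, -0.1569, 0.9806, 0.1177).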